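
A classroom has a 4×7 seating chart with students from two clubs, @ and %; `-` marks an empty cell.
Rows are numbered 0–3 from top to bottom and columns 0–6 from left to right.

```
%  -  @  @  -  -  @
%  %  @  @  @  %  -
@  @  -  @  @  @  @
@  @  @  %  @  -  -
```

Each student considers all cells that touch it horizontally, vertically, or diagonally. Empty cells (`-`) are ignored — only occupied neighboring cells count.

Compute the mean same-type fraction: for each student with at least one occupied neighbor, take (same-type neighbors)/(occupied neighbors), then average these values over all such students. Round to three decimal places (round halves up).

Row 0: (0,0)% 2/2 · (0,2)@ 3/4 · (0,3)@ 4/4 · (0,6)@ 0/1
Row 1: (1,0)% 2/4 · (1,1)% 2/6 · (1,2)@ 5/6 · (1,3)@ 6/6 · (1,4)@ 5/6 · (1,5)% 0/5
Row 2: (2,0)@ 3/5 · (2,1)@ 5/7 · (2,3)@ 6/7 · (2,4)@ 5/7 · (2,5)@ 4/5 · (2,6)@ 1/2
Row 3: (3,0)@ 3/3 · (3,1)@ 4/4 · (3,2)@ 3/4 · (3,3)% 0/4 · (3,4)@ 3/4
Sum over 21 students: 2/2 + 3/4 + 4/4 + 0/1 + 2/4 + 2/6 + 5/6 + 6/6 + 5/6 + 0/5 + 3/5 + 5/7 + 6/7 + 5/7 + 4/5 + 1/2 + 3/3 + 4/4 + 3/4 + 0/4 + 3/4 = 1951/140; mean = 1951/140 ÷ 21 = 1951/2940 = 0.663605… → 0.664.

0.664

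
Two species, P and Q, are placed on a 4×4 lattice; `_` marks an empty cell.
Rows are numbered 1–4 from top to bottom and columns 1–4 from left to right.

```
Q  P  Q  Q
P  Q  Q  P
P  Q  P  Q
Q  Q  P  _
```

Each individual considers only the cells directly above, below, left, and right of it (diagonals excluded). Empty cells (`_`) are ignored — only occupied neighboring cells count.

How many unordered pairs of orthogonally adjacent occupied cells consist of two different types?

14

Scan each occupied cell's neighbors to the right and below so each pair is counted once.
From row 1: 5 unlike of 7 pairs (running 5/7).
From row 2: 4 unlike of 7 pairs (running 9/14).
From row 3: 4 unlike of 6 pairs (running 13/20).
From row 4: 1 unlike of 2 pairs (running 14/22).
Total adjacent occupied pairs: 22; unlike-type pairs: 14.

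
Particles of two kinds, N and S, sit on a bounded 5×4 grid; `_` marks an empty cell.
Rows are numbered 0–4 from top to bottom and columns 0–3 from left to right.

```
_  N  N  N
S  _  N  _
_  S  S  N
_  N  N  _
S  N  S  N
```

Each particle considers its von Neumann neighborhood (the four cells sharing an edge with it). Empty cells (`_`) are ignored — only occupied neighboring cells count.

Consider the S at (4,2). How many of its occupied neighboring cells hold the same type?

Occupied neighbors of (4,2): (3,2)=N, (4,1)=N, (4,3)=N.
Same type (S): 0 of 3.

0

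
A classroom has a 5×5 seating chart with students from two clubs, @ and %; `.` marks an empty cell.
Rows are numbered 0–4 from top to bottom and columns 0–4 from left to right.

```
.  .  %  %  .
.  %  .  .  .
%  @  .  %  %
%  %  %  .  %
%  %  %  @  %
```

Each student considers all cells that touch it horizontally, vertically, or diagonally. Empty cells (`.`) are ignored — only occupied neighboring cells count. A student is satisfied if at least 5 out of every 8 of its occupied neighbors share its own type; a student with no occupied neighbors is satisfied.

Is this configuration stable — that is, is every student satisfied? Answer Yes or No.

(0,2)% 2/2 ✓
(0,3)% 1/1 ✓
(1,1)% 2/3 ✓
(2,0)% 3/4 ✓
(2,1)@ 0/5 ✗
(2,3)% 3/3 ✓
(2,4)% 2/2 ✓
(3,0)% 4/5 ✓
(3,1)% 6/7 ✓
(3,2)% 4/6 ✓
(3,4)% 3/4 ✓
(4,0)% 3/3 ✓
(4,1)% 5/5 ✓
(4,2)% 3/4 ✓
(4,3)@ 0/4 ✗
(4,4)% 1/2 ✗
For instance (2,1) has only 0/5 same-type neighbors, below 5/8.

No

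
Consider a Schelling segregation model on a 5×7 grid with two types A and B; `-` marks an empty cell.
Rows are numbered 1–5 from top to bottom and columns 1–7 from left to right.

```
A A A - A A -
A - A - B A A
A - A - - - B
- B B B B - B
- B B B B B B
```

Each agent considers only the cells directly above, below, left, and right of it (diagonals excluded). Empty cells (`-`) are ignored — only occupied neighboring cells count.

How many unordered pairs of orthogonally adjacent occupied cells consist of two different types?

4

Scan each occupied cell's neighbors to the right and below so each pair is counted once.
From row 1: 1 unlike of 7 pairs (running 1/7).
From row 2: 2 unlike of 5 pairs (running 3/12).
From row 3: 1 unlike of 2 pairs (running 4/14).
From row 4: 0 unlike of 8 pairs (running 4/22).
From row 5: 0 unlike of 5 pairs (running 4/27).
Total adjacent occupied pairs: 27; unlike-type pairs: 4.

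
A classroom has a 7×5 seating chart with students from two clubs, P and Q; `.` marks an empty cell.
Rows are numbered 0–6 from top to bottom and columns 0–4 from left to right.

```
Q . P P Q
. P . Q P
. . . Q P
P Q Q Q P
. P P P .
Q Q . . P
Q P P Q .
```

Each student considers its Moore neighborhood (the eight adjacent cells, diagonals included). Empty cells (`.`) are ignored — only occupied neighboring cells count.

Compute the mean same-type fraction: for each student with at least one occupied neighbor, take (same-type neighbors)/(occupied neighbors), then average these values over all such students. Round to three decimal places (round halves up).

0.399

(0,0)Q 0/1
(0,2)P 2/3
(0,3)P 2/4
(0,4)Q 1/3
(1,1)P 1/2
(1,3)Q 2/6
(1,4)P 2/5
(2,3)Q 3/6
(2,4)P 2/5
(3,0)P 1/2
(3,1)Q 1/4
(3,2)Q 3/6
(3,3)Q 2/6
(3,4)P 2/4
(4,1)P 2/6
(4,2)P 2/6
(4,3)P 3/5
(5,0)Q 2/4
(5,1)Q 2/6
(5,4)P 1/2
(6,0)Q 2/3
(6,1)P 1/4
(6,2)P 1/3
(6,3)Q 0/2
Sum over 24 students: 0/1 + 2/3 + 2/4 + 1/3 + 1/2 + 2/6 + 2/5 + 3/6 + 2/5 + 1/2 + 1/4 + 3/6 + 2/6 + 2/4 + 2/6 + 2/6 + 3/5 + 2/4 + 2/6 + 1/2 + 2/3 + 1/4 + 1/3 + 0/2 = 287/30; mean = 287/30 ÷ 24 = 287/720 = 0.398611… → 0.399.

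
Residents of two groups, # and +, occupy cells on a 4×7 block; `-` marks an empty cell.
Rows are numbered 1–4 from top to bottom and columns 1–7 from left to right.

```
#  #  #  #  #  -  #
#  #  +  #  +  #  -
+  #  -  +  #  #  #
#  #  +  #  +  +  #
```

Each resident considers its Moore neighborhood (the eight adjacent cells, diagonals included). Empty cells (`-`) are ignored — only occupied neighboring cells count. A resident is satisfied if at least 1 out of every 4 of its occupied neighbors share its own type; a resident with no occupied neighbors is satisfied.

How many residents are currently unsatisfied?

(1,1)# 3/3 ✓
(1,2)# 4/5 ✓
(1,3)# 4/5 ✓
(1,4)# 3/5 ✓
(1,5)# 3/4 ✓
(1,7)# 1/1 ✓
(2,1)# 4/5 ✓
(2,2)# 5/7 ✓
(2,3)+ 1/7 ✗
(2,4)# 4/7 ✓
(2,5)+ 1/7 ✗
(2,6)# 5/6 ✓
(3,1)+ 0/5 ✗
(3,2)# 4/7 ✓
(3,4)+ 4/7 ✓
(3,5)# 4/8 ✓
(3,6)# 4/7 ✓
(3,7)# 3/4 ✓
(4,1)# 2/3 ✓
(4,2)# 2/4 ✓
(4,3)+ 1/4 ✓
(4,4)# 1/4 ✓
(4,5)+ 2/5 ✓
(4,6)+ 1/5 ✗
(4,7)# 2/3 ✓
Unsatisfied: (2,3), (2,5), (3,1), (4,6) — 4 in total.

4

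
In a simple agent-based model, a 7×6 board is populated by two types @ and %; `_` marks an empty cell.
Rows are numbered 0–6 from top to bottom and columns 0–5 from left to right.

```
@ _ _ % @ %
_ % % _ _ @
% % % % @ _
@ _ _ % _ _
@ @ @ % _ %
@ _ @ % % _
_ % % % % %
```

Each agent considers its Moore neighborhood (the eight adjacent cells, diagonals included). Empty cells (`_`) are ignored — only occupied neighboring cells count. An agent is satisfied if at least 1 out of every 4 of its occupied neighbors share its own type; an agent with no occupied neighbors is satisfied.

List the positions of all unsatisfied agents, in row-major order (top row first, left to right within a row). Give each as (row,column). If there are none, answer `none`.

Row 0: (0,0)@ 0/1 ✗ · (0,3)% 1/2 ✓ · (0,4)@ 1/3 ✓ · (0,5)% 0/2 ✗
Row 1: (1,1)% 4/5 ✓ · (1,2)% 5/5 ✓ · (1,5)@ 2/3 ✓
Row 2: (2,0)% 2/3 ✓ · (2,1)% 4/5 ✓ · (2,2)% 5/5 ✓ · (2,3)% 3/4 ✓ · (2,4)@ 1/3 ✓
Row 3: (3,0)@ 2/4 ✓ · (3,3)% 3/5 ✓
Row 4: (4,0)@ 3/3 ✓ · (4,1)@ 5/5 ✓ · (4,2)@ 2/5 ✓ · (4,3)% 3/5 ✓ · (4,5)% 1/1 ✓
Row 5: (5,0)@ 2/3 ✓ · (5,2)@ 2/7 ✓ · (5,3)% 5/7 ✓ · (5,4)% 6/6 ✓
Row 6: (6,1)% 1/3 ✓ · (6,2)% 3/4 ✓ · (6,3)% 4/5 ✓ · (6,4)% 4/4 ✓ · (6,5)% 2/2 ✓

(0,0), (0,5)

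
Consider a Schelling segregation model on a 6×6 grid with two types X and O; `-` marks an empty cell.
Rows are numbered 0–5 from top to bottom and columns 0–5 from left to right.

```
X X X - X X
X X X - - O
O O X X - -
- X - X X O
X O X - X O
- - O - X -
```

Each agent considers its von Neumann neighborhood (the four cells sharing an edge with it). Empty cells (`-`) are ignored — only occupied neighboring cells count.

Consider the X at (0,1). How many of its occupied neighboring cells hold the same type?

3

Occupied neighbors of (0,1): (1,1)=X, (0,0)=X, (0,2)=X.
Same type (X): 3 of 3.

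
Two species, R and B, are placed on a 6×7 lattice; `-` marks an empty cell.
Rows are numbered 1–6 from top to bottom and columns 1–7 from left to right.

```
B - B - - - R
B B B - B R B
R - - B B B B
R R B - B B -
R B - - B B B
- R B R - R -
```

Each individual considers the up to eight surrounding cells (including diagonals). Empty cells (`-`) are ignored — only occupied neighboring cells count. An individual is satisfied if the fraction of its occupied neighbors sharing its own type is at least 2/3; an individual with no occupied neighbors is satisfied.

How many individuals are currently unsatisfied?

(1,1)B 2/2 ok
(1,3)B 2/2 ok
(1,7)R 1/2 unhappy
(2,1)B 2/3 ok
(2,2)B 4/5 ok
(2,3)B 3/3 ok
(2,5)B 3/4 ok
(2,6)R 1/6 unhappy
(2,7)B 2/4 unhappy
(3,1)R 2/4 unhappy
(3,4)B 5/5 ok
(3,5)B 5/6 ok
(3,6)B 6/7 ok
(3,7)B 3/4 ok
(4,1)R 3/4 ok
(4,2)R 3/5 unhappy
(4,3)B 2/3 ok
(4,5)B 6/6 ok
(4,6)B 7/7 ok
(5,1)R 3/4 ok
(5,2)B 2/6 unhappy
(5,5)B 3/5 unhappy
(5,6)B 4/5 ok
(5,7)B 2/3 ok
(6,2)R 1/3 unhappy
(6,3)B 1/3 unhappy
(6,4)R 0/2 unhappy
(6,6)R 0/3 unhappy
Unsatisfied: (1,7), (2,6), (2,7), (3,1), (4,2), (5,2), (5,5), (6,2), (6,3), (6,4), (6,6) — 11 in total.

11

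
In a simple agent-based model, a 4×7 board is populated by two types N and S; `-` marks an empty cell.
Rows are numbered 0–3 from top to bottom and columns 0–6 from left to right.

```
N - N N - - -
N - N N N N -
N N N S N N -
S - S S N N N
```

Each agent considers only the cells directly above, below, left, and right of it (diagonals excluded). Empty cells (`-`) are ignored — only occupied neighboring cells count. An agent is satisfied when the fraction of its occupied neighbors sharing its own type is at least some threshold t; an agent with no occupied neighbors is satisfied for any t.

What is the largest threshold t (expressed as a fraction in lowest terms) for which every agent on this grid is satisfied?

Row 0: (0,0)N 1/1 · (0,2)N 2/2 · (0,3)N 2/2
Row 1: (1,0)N 2/2 · (1,2)N 3/3 · (1,3)N 3/4 · (1,4)N 3/3 · (1,5)N 2/2
Row 2: (2,0)N 2/3 · (2,1)N 2/2 · (2,2)N 2/4 · (2,3)S 1/4 · (2,4)N 3/4 · (2,5)N 3/3
Row 3: (3,0)S 0/1 · (3,2)S 1/2 · (3,3)S 2/3 · (3,4)N 2/3 · (3,5)N 3/3 · (3,6)N 1/1
The smallest same-type fraction is 0/1 at (3,0), which reduces to 0/1. Any threshold above that leaves this agent unsatisfied.

0/1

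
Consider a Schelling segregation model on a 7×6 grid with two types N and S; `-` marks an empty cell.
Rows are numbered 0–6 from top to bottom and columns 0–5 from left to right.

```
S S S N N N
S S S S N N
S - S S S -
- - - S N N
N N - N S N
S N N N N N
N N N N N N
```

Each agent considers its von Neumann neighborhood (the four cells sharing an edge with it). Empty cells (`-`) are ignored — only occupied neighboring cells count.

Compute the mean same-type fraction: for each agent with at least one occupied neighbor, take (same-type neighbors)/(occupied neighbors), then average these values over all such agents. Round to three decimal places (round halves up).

0.762

Row 0: (0,0)S 2/2 · (0,1)S 3/3 · (0,2)S 2/3 · (0,3)N 1/3 · (0,4)N 3/3 · (0,5)N 2/2
Row 1: (1,0)S 3/3 · (1,1)S 3/3 · (1,2)S 4/4 · (1,3)S 2/4 · (1,4)N 2/4 · (1,5)N 2/2
Row 2: (2,0)S 1/1 · (2,2)S 2/2 · (2,3)S 4/4 · (2,4)S 1/3
Row 3: (3,3)S 1/3 · (3,4)N 1/4 · (3,5)N 2/2
Row 4: (4,0)N 1/2 · (4,1)N 2/2 · (4,3)N 1/3 · (4,4)S 0/4 · (4,5)N 2/3
Row 5: (5,0)S 0/3 · (5,1)N 3/4 · (5,2)N 3/3 · (5,3)N 4/4 · (5,4)N 3/4 · (5,5)N 3/3
Row 6: (6,0)N 1/2 · (6,1)N 3/3 · (6,2)N 3/3 · (6,3)N 3/3 · (6,4)N 3/3 · (6,5)N 2/2
Sum over 36 agents: 2/2 + 3/3 + 2/3 + 1/3 + 3/3 + 2/2 + 3/3 + 3/3 + 4/4 + 2/4 + 2/4 + 2/2 + 1/1 + 2/2 + 4/4 + 1/3 + 1/3 + 1/4 + 2/2 + 1/2 + 2/2 + 1/3 + 0/4 + 2/3 + 0/3 + 3/4 + 3/3 + 4/4 + 3/4 + 3/3 + 1/2 + 3/3 + 3/3 + 3/3 + 3/3 + 2/2 = 329/12; mean = 329/12 ÷ 36 = 329/432 = 0.761574… → 0.762.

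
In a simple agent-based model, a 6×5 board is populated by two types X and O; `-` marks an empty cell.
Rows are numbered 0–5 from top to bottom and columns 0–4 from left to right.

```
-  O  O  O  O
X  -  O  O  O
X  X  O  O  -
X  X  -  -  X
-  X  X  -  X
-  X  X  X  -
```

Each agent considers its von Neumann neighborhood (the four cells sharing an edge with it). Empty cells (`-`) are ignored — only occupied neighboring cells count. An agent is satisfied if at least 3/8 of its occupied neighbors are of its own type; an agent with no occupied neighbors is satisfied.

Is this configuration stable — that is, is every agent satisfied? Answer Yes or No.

(0,1)O 1/1 ok
(0,2)O 3/3 ok
(0,3)O 3/3 ok
(0,4)O 2/2 ok
(1,0)X 1/1 ok
(1,2)O 3/3 ok
(1,3)O 4/4 ok
(1,4)O 2/2 ok
(2,0)X 3/3 ok
(2,1)X 2/3 ok
(2,2)O 2/3 ok
(2,3)O 2/2 ok
(3,0)X 2/2 ok
(3,1)X 3/3 ok
(3,4)X 1/1 ok
(4,1)X 3/3 ok
(4,2)X 2/2 ok
(4,4)X 1/1 ok
(5,1)X 2/2 ok
(5,2)X 3/3 ok
(5,3)X 1/1 ok
All meet the threshold, so the configuration is stable.

Yes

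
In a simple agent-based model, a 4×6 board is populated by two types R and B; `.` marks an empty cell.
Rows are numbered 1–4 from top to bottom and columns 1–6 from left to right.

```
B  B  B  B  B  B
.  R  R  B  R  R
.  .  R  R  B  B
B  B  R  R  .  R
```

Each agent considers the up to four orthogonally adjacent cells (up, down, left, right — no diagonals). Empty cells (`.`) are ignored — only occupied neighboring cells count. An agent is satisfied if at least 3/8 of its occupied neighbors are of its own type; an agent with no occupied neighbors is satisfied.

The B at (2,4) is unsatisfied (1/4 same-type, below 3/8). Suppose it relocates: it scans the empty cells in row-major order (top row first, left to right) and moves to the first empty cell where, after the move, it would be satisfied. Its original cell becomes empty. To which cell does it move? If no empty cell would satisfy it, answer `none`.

(2,1)

Vacating (2,4). Empty cells in order:
  (2,1): 1/2 same-type → satisfied — stop here.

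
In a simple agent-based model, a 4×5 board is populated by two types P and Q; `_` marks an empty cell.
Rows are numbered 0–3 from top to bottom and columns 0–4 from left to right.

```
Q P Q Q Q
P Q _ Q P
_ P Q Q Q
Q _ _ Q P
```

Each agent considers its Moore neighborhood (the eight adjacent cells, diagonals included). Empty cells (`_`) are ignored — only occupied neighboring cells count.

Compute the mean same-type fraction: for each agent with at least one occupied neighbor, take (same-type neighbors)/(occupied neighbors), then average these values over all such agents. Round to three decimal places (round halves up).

(0,0)Q 1/3
(0,1)P 1/4
(0,2)Q 3/4
(0,3)Q 3/4
(0,4)Q 2/3
(1,0)P 2/4
(1,1)Q 3/6
(1,3)Q 6/7
(1,4)P 0/5
(2,1)P 1/4
(2,2)Q 4/5
(2,3)Q 4/6
(2,4)Q 3/5
(3,0)Q 0/1
(3,3)Q 3/4
(3,4)P 0/3
Sum over 16 agents: 1/3 + 1/4 + 3/4 + 3/4 + 2/3 + 2/4 + 3/6 + 6/7 + 0/5 + 1/4 + 4/5 + 4/6 + 3/5 + 0/1 + 3/4 + 0/3 = 3223/420; mean = 3223/420 ÷ 16 = 3223/6720 = 0.479613… → 0.480.

0.480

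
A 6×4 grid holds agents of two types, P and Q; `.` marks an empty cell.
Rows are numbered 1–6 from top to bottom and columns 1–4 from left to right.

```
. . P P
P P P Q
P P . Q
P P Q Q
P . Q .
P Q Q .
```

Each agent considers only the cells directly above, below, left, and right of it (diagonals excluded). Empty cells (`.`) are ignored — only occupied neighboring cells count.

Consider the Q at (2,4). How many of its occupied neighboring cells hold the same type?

1

Occupied neighbors of (2,4): (1,4)=P, (3,4)=Q, (2,3)=P.
Same type (Q): 1 of 3.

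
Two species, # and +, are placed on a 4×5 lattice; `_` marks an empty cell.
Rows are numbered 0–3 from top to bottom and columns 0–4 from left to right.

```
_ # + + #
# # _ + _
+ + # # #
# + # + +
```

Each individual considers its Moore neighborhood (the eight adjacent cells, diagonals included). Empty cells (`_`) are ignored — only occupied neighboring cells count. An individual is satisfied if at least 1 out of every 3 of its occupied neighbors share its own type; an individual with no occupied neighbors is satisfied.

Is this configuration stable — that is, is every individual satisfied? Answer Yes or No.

No

(0,1)# 2/3 ok
(0,2)+ 2/4 ok
(0,3)+ 2/3 ok
(0,4)# 0/2 unhappy
(1,0)# 2/4 ok
(1,1)# 3/6 ok
(1,3)+ 2/6 ok
(2,0)+ 2/5 ok
(2,1)+ 2/7 unhappy
(2,2)# 3/7 ok
(2,3)# 3/6 ok
(2,4)# 1/4 unhappy
(3,0)# 0/3 unhappy
(3,1)+ 2/5 ok
(3,2)# 2/5 ok
(3,3)+ 1/5 unhappy
(3,4)+ 1/3 ok
For instance (0,4) has only 0/2 same-type neighbors, below 1/3.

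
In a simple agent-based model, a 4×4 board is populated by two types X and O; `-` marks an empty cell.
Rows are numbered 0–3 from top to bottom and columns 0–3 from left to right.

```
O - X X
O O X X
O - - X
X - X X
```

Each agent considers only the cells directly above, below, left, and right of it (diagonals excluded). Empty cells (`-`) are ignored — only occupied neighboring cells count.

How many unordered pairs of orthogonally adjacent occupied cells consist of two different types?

2

Scan each occupied cell's neighbors to the right and below so each pair is counted once.
Row 0: O(0,0)–O(1,0)= X(0,2)–X(0,3)= X(0,2)–X(1,2)= X(0,3)–X(1,3)=  → 0/4 unlike.
Row 1: O(1,0)–O(1,1)= O(1,0)–O(2,0)= O(1,1)–X(1,2)≠ X(1,2)–X(1,3)= X(1,3)–X(2,3)=  → 1/5 unlike.
Row 2: O(2,0)–X(3,0)≠ X(2,3)–X(3,3)=  → 1/2 unlike.
Row 3: X(3,2)–X(3,3)=  → 0/1 unlike.
Total adjacent occupied pairs: 12; unlike-type pairs: 2.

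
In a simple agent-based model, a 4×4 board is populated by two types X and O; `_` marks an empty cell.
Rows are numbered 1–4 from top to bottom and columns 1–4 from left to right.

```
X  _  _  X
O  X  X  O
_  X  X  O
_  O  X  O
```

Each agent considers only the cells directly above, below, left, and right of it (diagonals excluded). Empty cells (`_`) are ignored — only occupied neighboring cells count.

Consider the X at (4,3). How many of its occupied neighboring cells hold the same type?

1

Occupied neighbors of (4,3): (3,3)=X, (4,2)=O, (4,4)=O.
Same type (X): 1 of 3.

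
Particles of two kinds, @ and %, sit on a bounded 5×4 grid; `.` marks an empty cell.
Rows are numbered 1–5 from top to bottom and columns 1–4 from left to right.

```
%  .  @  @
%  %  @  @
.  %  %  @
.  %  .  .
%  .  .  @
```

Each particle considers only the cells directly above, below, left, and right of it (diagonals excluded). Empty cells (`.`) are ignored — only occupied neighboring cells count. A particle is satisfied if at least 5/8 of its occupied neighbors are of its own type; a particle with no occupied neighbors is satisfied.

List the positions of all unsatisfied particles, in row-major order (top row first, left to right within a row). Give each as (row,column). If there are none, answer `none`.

(1,1)% 1/1 satisfied
(1,3)@ 2/2 satisfied
(1,4)@ 2/2 satisfied
(2,1)% 2/2 satisfied
(2,2)% 2/3 satisfied
(2,3)@ 2/4 not
(2,4)@ 3/3 satisfied
(3,2)% 3/3 satisfied
(3,3)% 1/3 not
(3,4)@ 1/2 not
(4,2)% 1/1 satisfied
(5,1)% 0/0 satisfied
(5,4)@ 0/0 satisfied

(2,3), (3,3), (3,4)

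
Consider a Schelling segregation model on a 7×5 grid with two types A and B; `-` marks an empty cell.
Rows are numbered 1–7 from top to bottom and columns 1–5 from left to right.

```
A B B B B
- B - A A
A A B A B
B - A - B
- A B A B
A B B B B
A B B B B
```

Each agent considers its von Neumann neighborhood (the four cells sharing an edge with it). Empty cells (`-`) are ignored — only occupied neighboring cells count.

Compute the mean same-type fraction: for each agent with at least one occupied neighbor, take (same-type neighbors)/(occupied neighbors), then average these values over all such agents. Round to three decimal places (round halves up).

0.522

(1,1)A 0/1
(1,2)B 2/3
(1,3)B 2/2
(1,4)B 2/3
(1,5)B 1/2
(2,2)B 1/2
(2,4)A 2/3
(2,5)A 1/3
(3,1)A 1/2
(3,2)A 1/3
(3,3)B 0/3
(3,4)A 1/3
(3,5)B 1/3
(4,1)B 0/1
(4,3)A 0/2
(4,5)B 2/2
(5,2)A 0/2
(5,3)B 1/4
(5,4)A 0/3
(5,5)B 2/3
(6,1)A 1/2
(6,2)B 2/4
(6,3)B 4/4
(6,4)B 3/4
(6,5)B 3/3
(7,1)A 1/2
(7,2)B 2/3
(7,3)B 3/3
(7,4)B 3/3
(7,5)B 2/2
Sum over 30 agents: 0/1 + 2/3 + 2/2 + 2/3 + 1/2 + 1/2 + 2/3 + 1/3 + 1/2 + 1/3 + 0/3 + 1/3 + 1/3 + 0/1 + 0/2 + 2/2 + 0/2 + 1/4 + 0/3 + 2/3 + 1/2 + 2/4 + 4/4 + 3/4 + 3/3 + 1/2 + 2/3 + 3/3 + 3/3 + 2/2 = 47/3; mean = 47/3 ÷ 30 = 47/90 = 0.522222… → 0.522.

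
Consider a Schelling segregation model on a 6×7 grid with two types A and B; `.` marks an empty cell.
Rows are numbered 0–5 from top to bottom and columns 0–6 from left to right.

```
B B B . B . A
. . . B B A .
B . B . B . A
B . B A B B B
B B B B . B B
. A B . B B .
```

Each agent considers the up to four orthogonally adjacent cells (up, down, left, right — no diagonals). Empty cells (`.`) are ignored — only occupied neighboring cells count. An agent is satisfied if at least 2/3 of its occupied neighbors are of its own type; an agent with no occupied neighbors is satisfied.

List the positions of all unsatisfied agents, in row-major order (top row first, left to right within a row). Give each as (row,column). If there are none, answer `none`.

(1,5), (2,6), (3,3), (4,3), (5,1), (5,2)

Row 0: (0,0)B 1/1 ok · (0,1)B 2/2 ok · (0,2)B 1/1 ok · (0,4)B 1/1 ok · (0,6)A 0/0 ok
Row 1: (1,3)B 1/1 ok · (1,4)B 3/4 ok · (1,5)A 0/1 unhappy
Row 2: (2,0)B 1/1 ok · (2,2)B 1/1 ok · (2,4)B 2/2 ok · (2,6)A 0/1 unhappy
Row 3: (3,0)B 2/2 ok · (3,2)B 2/3 ok · (3,3)A 0/3 unhappy · (3,4)B 2/3 ok · (3,5)B 3/3 ok · (3,6)B 2/3 ok
Row 4: (4,0)B 2/2 ok · (4,1)B 2/3 ok · (4,2)B 4/4 ok · (4,3)B 1/2 unhappy · (4,5)B 3/3 ok · (4,6)B 2/2 ok
Row 5: (5,1)A 0/2 unhappy · (5,2)B 1/2 unhappy · (5,4)B 1/1 ok · (5,5)B 2/2 ok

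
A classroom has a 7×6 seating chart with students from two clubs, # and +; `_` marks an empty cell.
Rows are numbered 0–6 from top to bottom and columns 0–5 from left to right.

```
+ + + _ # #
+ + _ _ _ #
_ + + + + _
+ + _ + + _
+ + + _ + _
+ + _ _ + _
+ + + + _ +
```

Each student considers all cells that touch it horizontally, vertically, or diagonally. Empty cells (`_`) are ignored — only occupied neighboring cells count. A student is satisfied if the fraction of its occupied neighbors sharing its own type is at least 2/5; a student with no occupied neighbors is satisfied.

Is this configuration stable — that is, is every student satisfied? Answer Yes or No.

Yes

(0,0)+ 3/3 ok
(0,1)+ 4/4 ok
(0,2)+ 2/2 ok
(0,4)# 2/2 ok
(0,5)# 2/2 ok
(1,0)+ 4/4 ok
(1,1)+ 6/6 ok
(1,5)# 2/3 ok
(2,1)+ 5/5 ok
(2,2)+ 5/5 ok
(2,3)+ 4/4 ok
(2,4)+ 3/4 ok
(3,0)+ 4/4 ok
(3,1)+ 6/6 ok
(3,3)+ 6/6 ok
(3,4)+ 4/4 ok
(4,0)+ 5/5 ok
(4,1)+ 6/6 ok
(4,2)+ 4/4 ok
(4,4)+ 3/3 ok
(5,0)+ 5/5 ok
(5,1)+ 7/7 ok
(5,4)+ 3/3 ok
(6,0)+ 3/3 ok
(6,1)+ 4/4 ok
(6,2)+ 3/3 ok
(6,3)+ 2/2 ok
(6,5)+ 1/1 ok
All meet the threshold, so the configuration is stable.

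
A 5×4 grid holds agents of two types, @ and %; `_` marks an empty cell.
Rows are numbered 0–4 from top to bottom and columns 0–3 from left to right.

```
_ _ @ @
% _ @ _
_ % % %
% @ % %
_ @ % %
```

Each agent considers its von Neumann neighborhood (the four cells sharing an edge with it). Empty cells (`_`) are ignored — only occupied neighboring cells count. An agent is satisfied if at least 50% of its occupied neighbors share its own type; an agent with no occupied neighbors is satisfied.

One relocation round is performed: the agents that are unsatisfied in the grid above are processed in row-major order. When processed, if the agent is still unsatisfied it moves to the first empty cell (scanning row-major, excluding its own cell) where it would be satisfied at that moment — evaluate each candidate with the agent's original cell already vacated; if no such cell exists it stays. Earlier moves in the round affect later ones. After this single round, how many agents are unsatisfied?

Initially unsatisfied (in order): (3,0), (3,1).
  (3,0) → (0,0).
  (3,1) → (0,1).
Resulting grid:
% @ @ @
% _ @ _
_ % % %
_ _ % %
_ @ % %
Unsatisfied now: (4,1).

1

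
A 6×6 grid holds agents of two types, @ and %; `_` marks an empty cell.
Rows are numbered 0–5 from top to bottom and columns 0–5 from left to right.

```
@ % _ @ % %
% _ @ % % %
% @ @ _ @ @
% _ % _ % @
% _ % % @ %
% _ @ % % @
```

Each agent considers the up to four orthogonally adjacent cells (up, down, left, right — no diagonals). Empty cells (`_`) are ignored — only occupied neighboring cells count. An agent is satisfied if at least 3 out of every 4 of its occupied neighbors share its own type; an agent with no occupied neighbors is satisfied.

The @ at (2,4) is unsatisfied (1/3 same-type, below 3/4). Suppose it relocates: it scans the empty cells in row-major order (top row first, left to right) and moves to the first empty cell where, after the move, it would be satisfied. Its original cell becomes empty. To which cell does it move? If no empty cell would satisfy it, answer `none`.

Vacating (2,4). Empty cells in order:
  (0,2): 2/3 same-type → still unsatisfied.
  (1,1): 2/4 same-type → still unsatisfied.
  (2,3): 1/2 same-type → still unsatisfied.
  (3,1): 1/3 same-type → still unsatisfied.
  (3,3): 0/3 same-type → still unsatisfied.
  (4,1): 0/2 same-type → still unsatisfied.
  (5,1): 1/2 same-type → still unsatisfied.

none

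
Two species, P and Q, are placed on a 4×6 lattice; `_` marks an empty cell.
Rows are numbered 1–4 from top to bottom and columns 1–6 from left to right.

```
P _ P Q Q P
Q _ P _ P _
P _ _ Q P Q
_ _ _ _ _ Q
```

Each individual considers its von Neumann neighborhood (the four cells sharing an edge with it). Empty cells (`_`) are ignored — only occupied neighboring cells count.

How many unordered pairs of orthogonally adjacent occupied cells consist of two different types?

Scan each occupied cell's neighbors to the right and below so each pair is counted once.
Row 1: P(1,1)–Q(2,1)≠ P(1,3)–Q(1,4)≠ P(1,3)–P(2,3)= Q(1,4)–Q(1,5)= Q(1,5)–P(1,6)≠ Q(1,5)–P(2,5)≠  → 4/6 unlike.
Row 2: Q(2,1)–P(3,1)≠ P(2,5)–P(3,5)=  → 1/2 unlike.
Row 3: Q(3,4)–P(3,5)≠ P(3,5)–Q(3,6)≠ Q(3,6)–Q(4,6)=  → 2/3 unlike.
Total adjacent occupied pairs: 11; unlike-type pairs: 7.

7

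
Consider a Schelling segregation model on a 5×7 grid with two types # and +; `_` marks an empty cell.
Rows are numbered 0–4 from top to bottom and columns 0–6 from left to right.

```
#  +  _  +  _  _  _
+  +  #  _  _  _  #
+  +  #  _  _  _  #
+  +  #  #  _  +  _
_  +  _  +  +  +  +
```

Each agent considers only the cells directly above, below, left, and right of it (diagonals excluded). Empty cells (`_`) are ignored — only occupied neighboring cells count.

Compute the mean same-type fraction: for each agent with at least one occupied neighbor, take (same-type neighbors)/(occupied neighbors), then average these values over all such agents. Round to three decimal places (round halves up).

Row 0: (0,0)# 0/2 · (0,1)+ 1/2 · (0,3)+ — no occupied neighbors
Row 1: (1,0)+ 2/3 · (1,1)+ 3/4 · (1,2)# 1/2 · (1,6)# 1/1
Row 2: (2,0)+ 3/3 · (2,1)+ 3/4 · (2,2)# 2/3 · (2,6)# 1/1
Row 3: (3,0)+ 2/2 · (3,1)+ 3/4 · (3,2)# 2/3 · (3,3)# 1/2 · (3,5)+ 1/1
Row 4: (4,1)+ 1/1 · (4,3)+ 1/2 · (4,4)+ 2/2 · (4,5)+ 3/3 · (4,6)+ 1/1
Sum over 20 agents: 0/2 + 1/2 + 2/3 + 3/4 + 1/2 + 1/1 + 3/3 + 3/4 + 2/3 + 1/1 + 2/2 + 3/4 + 2/3 + 1/2 + 1/1 + 1/1 + 1/2 + 2/2 + 3/3 + 1/1 = 61/4; mean = 61/4 ÷ 20 = 61/80 = 0.7625 → 0.763.

0.763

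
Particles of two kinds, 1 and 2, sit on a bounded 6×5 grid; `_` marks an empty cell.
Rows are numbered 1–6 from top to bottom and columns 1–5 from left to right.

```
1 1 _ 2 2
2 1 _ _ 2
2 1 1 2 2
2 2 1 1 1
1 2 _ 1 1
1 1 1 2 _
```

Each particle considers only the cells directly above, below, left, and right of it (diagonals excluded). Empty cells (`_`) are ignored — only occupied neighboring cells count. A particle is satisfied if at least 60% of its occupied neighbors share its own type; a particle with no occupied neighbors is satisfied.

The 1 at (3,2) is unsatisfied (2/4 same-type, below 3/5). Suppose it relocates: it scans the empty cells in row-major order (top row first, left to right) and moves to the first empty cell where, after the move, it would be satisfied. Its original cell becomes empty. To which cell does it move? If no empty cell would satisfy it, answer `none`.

Vacating (3,2). Empty cells in order:
  (1,3): 1/2 same-type → still unsatisfied.
  (2,3): 2/2 same-type → satisfied — stop here.

(2,3)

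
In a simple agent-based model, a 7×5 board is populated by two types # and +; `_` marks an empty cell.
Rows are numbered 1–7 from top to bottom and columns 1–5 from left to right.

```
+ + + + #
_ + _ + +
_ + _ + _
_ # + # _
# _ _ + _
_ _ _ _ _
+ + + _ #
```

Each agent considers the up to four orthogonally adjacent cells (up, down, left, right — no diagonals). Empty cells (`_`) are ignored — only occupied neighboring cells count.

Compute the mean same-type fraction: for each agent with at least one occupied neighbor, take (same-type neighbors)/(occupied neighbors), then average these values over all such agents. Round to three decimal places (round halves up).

0.598

Row 1: (1,1)+ 1/1 · (1,2)+ 3/3 · (1,3)+ 2/2 · (1,4)+ 2/3 · (1,5)# 0/2
Row 2: (2,2)+ 2/2 · (2,4)+ 3/3 · (2,5)+ 1/2
Row 3: (3,2)+ 1/2 · (3,4)+ 1/2
Row 4: (4,2)# 0/2 · (4,3)+ 0/2 · (4,4)# 0/3
Row 5: (5,1)# — no occupied neighbors · (5,4)+ 0/1
Row 7: (7,1)+ 1/1 · (7,2)+ 2/2 · (7,3)+ 1/1 · (7,5)# — no occupied neighbors
Sum over 17 agents: 1/1 + 3/3 + 2/2 + 2/3 + 0/2 + 2/2 + 3/3 + 1/2 + 1/2 + 1/2 + 0/2 + 0/2 + 0/3 + 0/1 + 1/1 + 2/2 + 1/1 = 61/6; mean = 61/6 ÷ 17 = 61/102 = 0.598039… → 0.598.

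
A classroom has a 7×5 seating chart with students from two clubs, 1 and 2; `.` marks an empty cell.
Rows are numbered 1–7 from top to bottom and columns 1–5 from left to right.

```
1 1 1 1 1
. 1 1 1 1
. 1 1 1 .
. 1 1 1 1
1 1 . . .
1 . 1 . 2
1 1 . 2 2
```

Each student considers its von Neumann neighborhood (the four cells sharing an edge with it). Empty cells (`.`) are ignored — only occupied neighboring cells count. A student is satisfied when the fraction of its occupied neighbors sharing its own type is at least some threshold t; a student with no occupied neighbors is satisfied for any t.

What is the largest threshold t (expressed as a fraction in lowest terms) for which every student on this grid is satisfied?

(1,1)1 1/1
(1,2)1 3/3
(1,3)1 3/3
(1,4)1 3/3
(1,5)1 2/2
(2,2)1 3/3
(2,3)1 4/4
(2,4)1 4/4
(2,5)1 2/2
(3,2)1 3/3
(3,3)1 4/4
(3,4)1 3/3
(4,2)1 3/3
(4,3)1 3/3
(4,4)1 3/3
(4,5)1 1/1
(5,1)1 2/2
(5,2)1 2/2
(6,1)1 2/2
(6,3)1 — no occupied neighbors
(6,5)2 1/1
(7,1)1 2/2
(7,2)1 1/1
(7,4)2 1/1
(7,5)2 2/2
The smallest same-type fraction is 1/1 at (1,1), which reduces to 1/1. Any threshold above that leaves this student unsatisfied.

1/1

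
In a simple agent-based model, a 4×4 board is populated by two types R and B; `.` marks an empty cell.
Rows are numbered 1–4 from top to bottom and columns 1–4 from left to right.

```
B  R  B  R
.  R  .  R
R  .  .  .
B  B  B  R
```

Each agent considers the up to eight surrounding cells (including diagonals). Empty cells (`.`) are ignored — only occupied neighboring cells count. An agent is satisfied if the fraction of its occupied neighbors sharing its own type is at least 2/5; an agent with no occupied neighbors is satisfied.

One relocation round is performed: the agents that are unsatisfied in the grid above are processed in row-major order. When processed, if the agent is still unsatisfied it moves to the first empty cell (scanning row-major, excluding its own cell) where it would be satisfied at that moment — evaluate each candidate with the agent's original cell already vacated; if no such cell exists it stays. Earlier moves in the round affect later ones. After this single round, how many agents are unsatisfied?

Initially unsatisfied (in order): (1,1), (1,2), (1,3), (3,1), (4,4).
  (1,1) → (3,2).
  (1,2): now satisfied by earlier moves; stays.
  (1,3) → (3,3).
  (3,1) → (1,1).
  (4,4) → (1,3).
Resulting grid:
R R R R
. R . R
. B B .
B B B .
All satisfied now.

0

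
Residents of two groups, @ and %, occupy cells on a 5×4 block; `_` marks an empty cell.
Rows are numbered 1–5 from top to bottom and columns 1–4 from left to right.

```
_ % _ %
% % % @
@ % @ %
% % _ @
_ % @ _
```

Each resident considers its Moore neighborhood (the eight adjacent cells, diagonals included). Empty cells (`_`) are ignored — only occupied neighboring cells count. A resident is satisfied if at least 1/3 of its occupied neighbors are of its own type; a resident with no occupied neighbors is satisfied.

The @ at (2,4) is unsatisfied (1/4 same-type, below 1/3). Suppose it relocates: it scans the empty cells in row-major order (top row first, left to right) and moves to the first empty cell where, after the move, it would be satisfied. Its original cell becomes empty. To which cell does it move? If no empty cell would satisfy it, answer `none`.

Vacating (2,4). Empty cells in order:
  (1,1): 0/3 same-type → still unsatisfied.
  (1,3): 0/4 same-type → still unsatisfied.
  (4,3): 3/7 same-type → satisfied — stop here.

(4,3)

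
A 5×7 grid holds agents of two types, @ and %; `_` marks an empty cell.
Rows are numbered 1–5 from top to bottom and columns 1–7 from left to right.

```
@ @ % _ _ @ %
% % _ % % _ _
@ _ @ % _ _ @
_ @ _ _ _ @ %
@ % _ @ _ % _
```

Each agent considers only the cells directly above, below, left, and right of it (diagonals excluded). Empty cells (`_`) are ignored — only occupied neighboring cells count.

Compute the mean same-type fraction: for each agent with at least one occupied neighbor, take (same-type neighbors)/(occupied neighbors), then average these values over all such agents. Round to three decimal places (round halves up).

0.219

Row 1: (1,1)@ 1/2 · (1,2)@ 1/3 · (1,3)% 0/1 · (1,6)@ 0/1 · (1,7)% 0/1
Row 2: (2,1)% 1/3 · (2,2)% 1/2 · (2,4)% 2/2 · (2,5)% 1/1
Row 3: (3,1)@ 0/1 · (3,3)@ 0/1 · (3,4)% 1/2 · (3,7)@ 0/1
Row 4: (4,2)@ 0/1 · (4,6)@ 0/2 · (4,7)% 0/2
Row 5: (5,1)@ 0/1 · (5,2)% 0/2 · (5,4)@ — no occupied neighbors · (5,6)% 0/1
Sum over 19 agents: 1/2 + 1/3 + 0/1 + 0/1 + 0/1 + 1/3 + 1/2 + 2/2 + 1/1 + 0/1 + 0/1 + 1/2 + 0/1 + 0/1 + 0/2 + 0/2 + 0/1 + 0/2 + 0/1 = 25/6; mean = 25/6 ÷ 19 = 25/114 = 0.219298… → 0.219.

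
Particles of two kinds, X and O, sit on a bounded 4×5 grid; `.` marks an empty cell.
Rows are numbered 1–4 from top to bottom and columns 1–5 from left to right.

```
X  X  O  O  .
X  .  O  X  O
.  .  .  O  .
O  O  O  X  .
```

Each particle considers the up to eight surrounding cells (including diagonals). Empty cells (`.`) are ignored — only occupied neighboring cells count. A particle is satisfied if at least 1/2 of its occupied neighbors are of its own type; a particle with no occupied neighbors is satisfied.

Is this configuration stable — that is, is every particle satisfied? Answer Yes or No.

No

(1,1)X 2/2 ok
(1,2)X 2/4 ok
(1,3)O 2/4 ok
(1,4)O 3/4 ok
(2,1)X 2/2 ok
(2,3)O 3/5 ok
(2,4)X 0/5 unhappy
(2,5)O 2/3 ok
(3,4)O 3/5 ok
(4,1)O 1/1 ok
(4,2)O 2/2 ok
(4,3)O 2/3 ok
(4,4)X 0/2 unhappy
For instance (2,4) has only 0/5 same-type neighbors, below 1/2.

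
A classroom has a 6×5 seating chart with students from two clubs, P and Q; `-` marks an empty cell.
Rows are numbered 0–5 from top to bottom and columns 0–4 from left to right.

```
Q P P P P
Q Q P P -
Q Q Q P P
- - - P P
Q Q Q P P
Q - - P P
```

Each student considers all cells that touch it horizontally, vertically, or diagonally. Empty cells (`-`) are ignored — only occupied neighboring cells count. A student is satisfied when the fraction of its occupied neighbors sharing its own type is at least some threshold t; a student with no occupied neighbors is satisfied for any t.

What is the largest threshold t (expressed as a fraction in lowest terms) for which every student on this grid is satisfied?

Row 0: (0,0)Q 2/3 · (0,1)P 2/5 · (0,2)P 4/5 · (0,3)P 4/4 · (0,4)P 2/2
Row 1: (1,0)Q 4/5 · (1,1)Q 5/8 · (1,2)P 5/8 · (1,3)P 6/7
Row 2: (2,0)Q 3/3 · (2,1)Q 4/5 · (2,2)Q 2/6 · (2,3)P 5/6 · (2,4)P 4/4
Row 3: (3,3)P 5/7 · (3,4)P 5/5
Row 4: (4,0)Q 2/2 · (4,1)Q 3/3 · (4,2)Q 1/4 · (4,3)P 5/6 · (4,4)P 5/5
Row 5: (5,0)Q 2/2 · (5,3)P 3/4 · (5,4)P 3/3
The smallest same-type fraction is 1/4 at (4,2), which reduces to 1/4. Any threshold above that leaves this student unsatisfied.

1/4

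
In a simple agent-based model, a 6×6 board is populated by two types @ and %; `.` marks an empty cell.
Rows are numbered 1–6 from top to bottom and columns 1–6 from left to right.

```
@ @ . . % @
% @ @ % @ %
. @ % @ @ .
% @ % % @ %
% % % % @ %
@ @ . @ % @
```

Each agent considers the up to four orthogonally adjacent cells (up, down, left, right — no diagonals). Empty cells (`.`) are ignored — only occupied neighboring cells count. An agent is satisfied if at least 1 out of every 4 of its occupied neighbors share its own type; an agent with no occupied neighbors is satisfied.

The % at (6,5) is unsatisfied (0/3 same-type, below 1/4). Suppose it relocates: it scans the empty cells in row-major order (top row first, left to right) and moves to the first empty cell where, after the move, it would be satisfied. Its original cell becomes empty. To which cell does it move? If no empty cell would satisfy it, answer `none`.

Vacating (6,5). Empty cells in order:
  (1,3): 0/2 same-type → still unsatisfied.
  (1,4): 2/2 same-type → satisfied — stop here.

(1,4)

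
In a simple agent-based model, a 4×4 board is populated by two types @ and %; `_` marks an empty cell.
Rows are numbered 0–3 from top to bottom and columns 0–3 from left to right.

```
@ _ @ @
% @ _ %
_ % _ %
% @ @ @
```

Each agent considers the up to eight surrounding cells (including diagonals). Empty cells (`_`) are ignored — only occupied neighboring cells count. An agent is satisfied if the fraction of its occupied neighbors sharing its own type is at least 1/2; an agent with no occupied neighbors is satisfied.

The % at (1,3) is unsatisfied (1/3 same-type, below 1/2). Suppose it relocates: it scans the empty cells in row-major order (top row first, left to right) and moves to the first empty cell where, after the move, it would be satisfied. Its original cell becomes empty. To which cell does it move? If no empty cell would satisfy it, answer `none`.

Vacating (1,3). Empty cells in order:
  (0,1): 1/4 same-type → still unsatisfied.
  (1,2): 2/5 same-type → still unsatisfied.
  (2,0): 3/5 same-type → satisfied — stop here.

(2,0)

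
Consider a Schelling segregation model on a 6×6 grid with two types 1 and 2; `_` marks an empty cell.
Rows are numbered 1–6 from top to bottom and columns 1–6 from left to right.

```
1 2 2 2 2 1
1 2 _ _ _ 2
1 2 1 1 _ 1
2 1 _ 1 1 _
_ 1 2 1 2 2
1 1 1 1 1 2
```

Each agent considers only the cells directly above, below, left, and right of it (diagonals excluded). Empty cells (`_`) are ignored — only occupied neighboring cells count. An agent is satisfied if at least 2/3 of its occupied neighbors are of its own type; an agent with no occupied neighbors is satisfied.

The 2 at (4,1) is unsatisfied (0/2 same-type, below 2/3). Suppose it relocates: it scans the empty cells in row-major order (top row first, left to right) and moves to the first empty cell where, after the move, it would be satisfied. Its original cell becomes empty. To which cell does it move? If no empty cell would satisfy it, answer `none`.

(2,3)

Vacating (4,1). Empty cells in order:
  (2,3): 2/3 same-type → satisfied — stop here.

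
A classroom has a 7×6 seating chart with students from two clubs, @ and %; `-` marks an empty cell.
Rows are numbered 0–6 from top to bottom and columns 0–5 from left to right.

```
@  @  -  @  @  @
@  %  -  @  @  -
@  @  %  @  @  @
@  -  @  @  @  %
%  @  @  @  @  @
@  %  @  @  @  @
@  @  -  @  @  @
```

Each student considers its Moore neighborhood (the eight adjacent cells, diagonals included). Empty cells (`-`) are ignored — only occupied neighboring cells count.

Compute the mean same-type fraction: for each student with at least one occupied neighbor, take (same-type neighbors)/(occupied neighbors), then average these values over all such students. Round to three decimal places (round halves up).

Row 0: (0,0)@ 2/3 · (0,1)@ 2/3 · (0,3)@ 3/3 · (0,4)@ 4/4 · (0,5)@ 2/2
Row 1: (1,0)@ 4/5 · (1,1)% 1/6 · (1,3)@ 5/6 · (1,4)@ 7/7
Row 2: (2,0)@ 3/4 · (2,1)@ 4/6 · (2,2)% 1/6 · (2,3)@ 6/7 · (2,4)@ 6/7 · (2,5)@ 3/4
Row 3: (3,0)@ 3/4 · (3,2)@ 6/7 · (3,3)@ 7/8 · (3,4)@ 7/8 · (3,5)% 0/5
Row 4: (4,0)% 1/4 · (4,1)@ 5/7 · (4,2)@ 6/7 · (4,3)@ 8/8 · (4,4)@ 7/8 · (4,5)@ 4/5
Row 5: (5,0)@ 3/5 · (5,1)% 1/7 · (5,2)@ 6/7 · (5,3)@ 7/7 · (5,4)@ 8/8 · (5,5)@ 5/5
Row 6: (6,0)@ 2/3 · (6,1)@ 3/4 · (6,3)@ 4/4 · (6,4)@ 5/5 · (6,5)@ 3/3
Sum over 37 students: 2/3 + 2/3 + 3/3 + 4/4 + 2/2 + 4/5 + 1/6 + 5/6 + 7/7 + 3/4 + 4/6 + 1/6 + 6/7 + 6/7 + 3/4 + 3/4 + 6/7 + 7/8 + 7/8 + 0/5 + 1/4 + 5/7 + 6/7 + 8/8 + 7/8 + 4/5 + 3/5 + 1/7 + 6/7 + 7/7 + 8/8 + 5/5 + 2/3 + 3/4 + 4/4 + 5/5 + 3/3 = 23563/840; mean = 23563/840 ÷ 37 = 23563/31080 = 0.758140… → 0.758.

0.758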